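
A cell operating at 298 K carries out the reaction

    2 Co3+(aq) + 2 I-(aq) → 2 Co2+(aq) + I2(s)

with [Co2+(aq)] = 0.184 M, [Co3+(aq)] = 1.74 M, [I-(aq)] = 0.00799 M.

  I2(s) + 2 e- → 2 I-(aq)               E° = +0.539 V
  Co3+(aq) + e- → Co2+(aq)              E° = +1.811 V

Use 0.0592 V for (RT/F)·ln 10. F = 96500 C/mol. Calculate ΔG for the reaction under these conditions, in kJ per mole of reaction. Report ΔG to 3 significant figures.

−233 kJ/mol

E°cell = +1.811 − (+0.539) = +1.272 V; the balanced reaction transfers n = 2 electrons.
Q = [Co2+(aq)]^2 / ([Co3+(aq)]^2·[I-(aq)]^2) = 175, so log Q = 2.243 and E = +1.272 − (0.0592/2)(2.243) = +1.2056 V.
Then ΔG = −nFE = −2 × 96500 × +1.2056 J/mol = −233 kJ/mol.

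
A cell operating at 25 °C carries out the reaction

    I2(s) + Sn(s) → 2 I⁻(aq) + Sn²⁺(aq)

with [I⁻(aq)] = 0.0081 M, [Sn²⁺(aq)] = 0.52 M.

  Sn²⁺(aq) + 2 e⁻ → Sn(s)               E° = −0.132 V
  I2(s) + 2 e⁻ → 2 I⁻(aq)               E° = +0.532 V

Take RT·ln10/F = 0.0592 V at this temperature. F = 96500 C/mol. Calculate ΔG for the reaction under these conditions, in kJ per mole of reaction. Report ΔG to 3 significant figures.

With I₂/I⁻ reduced at the cathode, E°cell = +0.532 − (−0.132) = +0.664 V and n = 2.
The reaction quotient is [I⁻(aq)]^2·[Sn²⁺(aq)] = 3.41×10^−5; by Nernst, E = +0.664 − (0.0592/2)(−4.467) = +0.7962 V.
Finally ΔG = −nFE = −(2)(96500 C/mol)(+0.7962 V) = −154 kJ/mol.

−154 kJ/mol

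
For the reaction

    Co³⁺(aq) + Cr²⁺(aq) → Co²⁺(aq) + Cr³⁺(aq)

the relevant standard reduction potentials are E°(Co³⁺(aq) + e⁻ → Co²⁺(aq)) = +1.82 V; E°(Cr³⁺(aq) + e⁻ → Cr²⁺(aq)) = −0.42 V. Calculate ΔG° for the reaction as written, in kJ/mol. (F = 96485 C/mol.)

−216 kJ/mol

In the reaction as written Co³⁺(aq) is reduced, so the Co³⁺/Co²⁺ couple is the cathode and Cr³⁺/Cr²⁺ is the anode.
E°cell = +1.82 − (−0.42) = +2.24 V; balancing electrons gives n = 1.
ΔG° = −nFE°cell = −(1)(96485)(+2.24) J/mol = −216 kJ/mol.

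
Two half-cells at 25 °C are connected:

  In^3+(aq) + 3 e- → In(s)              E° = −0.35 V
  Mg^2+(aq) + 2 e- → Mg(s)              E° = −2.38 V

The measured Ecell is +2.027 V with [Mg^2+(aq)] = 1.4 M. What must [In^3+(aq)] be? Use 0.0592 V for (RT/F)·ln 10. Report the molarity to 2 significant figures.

In³⁺/In is the cathode (higher E°); E°cell = −0.35 − (−2.38) = +2.03 V with n = 6.
From the Nernst equation, log Q = n(E° − E)/0.0592 = 6·(+2.03 − (+2.027))/0.0592 = 0.304.
For 2 In^3+(aq) + 3 Mg(s) → 2 In(s) + 3 Mg^2+(aq), the reaction quotient is Q = [Mg^2+(aq)]^3 / [In^3+(aq)]^2.
Isolating [In^3+(aq)] in Q = 10^{0.304} yields log [In^3+(aq)] = 0.067, i.e. 1.2 M.

1.2 M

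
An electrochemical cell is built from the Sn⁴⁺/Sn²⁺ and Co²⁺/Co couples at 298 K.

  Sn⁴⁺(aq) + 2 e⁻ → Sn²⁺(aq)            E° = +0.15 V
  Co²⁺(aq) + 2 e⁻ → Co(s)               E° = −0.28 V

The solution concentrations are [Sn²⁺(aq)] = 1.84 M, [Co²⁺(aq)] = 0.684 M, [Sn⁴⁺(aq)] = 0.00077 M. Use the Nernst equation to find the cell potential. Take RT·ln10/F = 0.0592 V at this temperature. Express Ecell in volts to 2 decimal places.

Sn⁴⁺/Sn²⁺ is reduced (cathode, E° = +0.15 V) and Co²⁺/Co is oxidized (anode).
The standard potential is +0.15 − (−0.28) = +0.43 V and the balanced reaction transfers n = 2 electrons.
For the overall reaction Sn⁴⁺(aq) + Co(s) → Sn²⁺(aq) + Co²⁺(aq), Q = ([Sn²⁺(aq)]·[Co²⁺(aq)]) / [Sn⁴⁺(aq)] = 1.63×10^3, giving log Q = 3.213.
E = E° − (0.0592/n)·log Q = +0.43 − (0.0592/2)(3.213) = +0.33 V.

+0.33 V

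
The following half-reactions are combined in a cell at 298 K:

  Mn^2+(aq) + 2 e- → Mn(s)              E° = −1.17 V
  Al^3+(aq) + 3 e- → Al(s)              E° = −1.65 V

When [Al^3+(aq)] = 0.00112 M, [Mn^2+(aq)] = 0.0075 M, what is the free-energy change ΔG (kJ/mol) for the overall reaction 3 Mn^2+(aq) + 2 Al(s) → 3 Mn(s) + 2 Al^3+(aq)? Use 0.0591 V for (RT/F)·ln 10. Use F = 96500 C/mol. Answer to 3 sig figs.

−275 kJ/mol

With Mn²⁺/Mn reduced at the cathode, E°cell = −1.17 − (−1.65) = +0.48 V and n = 6.
Q = [Al^3+(aq)]^2 / [Mn^2+(aq)]^3 = 2.97, so log Q = 0.473 and E = +0.48 − (0.0591/6)(0.473) = +0.4753 V.
Then ΔG = −nFE = −6 × 96500 × +0.4753 J/mol = −275 kJ/mol.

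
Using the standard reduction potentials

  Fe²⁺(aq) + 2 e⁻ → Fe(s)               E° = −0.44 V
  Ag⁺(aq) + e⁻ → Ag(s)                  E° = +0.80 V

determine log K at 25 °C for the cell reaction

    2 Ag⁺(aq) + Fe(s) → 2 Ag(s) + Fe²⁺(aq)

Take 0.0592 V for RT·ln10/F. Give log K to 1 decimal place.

The Ag⁺/Ag couple is reduced (cathode); E°cell = +0.80 − (−0.44) = +1.24 V with n = 2.
At equilibrium E = 0, so log K = nE°cell / 0.0592 = (2)(+1.24) / 0.0592 = 41.9.

log K = 41.9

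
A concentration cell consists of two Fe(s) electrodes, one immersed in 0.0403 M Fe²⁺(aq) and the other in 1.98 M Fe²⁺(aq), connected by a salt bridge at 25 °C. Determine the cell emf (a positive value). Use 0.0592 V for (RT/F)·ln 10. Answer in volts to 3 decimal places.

For a concentration cell E°cell = 0, since both electrodes use the same couple.
The compartment with the higher Fe²⁺(aq) concentration (1.98 M) acts as the cathode; ions are reduced there and produced at the dilute (0.0403 M) anode.
With n = 2, Ecell = −(0.0592/2)·log([dilute]/[conc]) = −(0.0592/2)·log(0.0403/1.98) = +0.050 V.

0.050 V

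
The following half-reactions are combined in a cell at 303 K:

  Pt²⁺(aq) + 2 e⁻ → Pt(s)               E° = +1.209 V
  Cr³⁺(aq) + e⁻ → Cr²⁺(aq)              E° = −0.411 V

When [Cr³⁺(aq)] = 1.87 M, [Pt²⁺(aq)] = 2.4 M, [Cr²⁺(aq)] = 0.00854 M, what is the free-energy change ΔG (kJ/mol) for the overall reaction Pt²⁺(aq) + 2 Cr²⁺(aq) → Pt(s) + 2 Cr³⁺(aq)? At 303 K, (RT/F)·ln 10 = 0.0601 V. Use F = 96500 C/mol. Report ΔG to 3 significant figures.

E°cell = +1.209 − (−0.411) = +1.620 V; the balanced reaction transfers n = 2 electrons.
The reaction quotient is [Cr³⁺(aq)]^2 / ([Pt²⁺(aq)]·[Cr²⁺(aq)]^2) = 2×10^4; by Nernst, E = +1.620 − (0.0601/2)(4.301) = +1.4908 V.
Finally ΔG = −nFE = −(2)(96500 C/mol)(+1.4908 V) = −288 kJ/mol.

−288 kJ/mol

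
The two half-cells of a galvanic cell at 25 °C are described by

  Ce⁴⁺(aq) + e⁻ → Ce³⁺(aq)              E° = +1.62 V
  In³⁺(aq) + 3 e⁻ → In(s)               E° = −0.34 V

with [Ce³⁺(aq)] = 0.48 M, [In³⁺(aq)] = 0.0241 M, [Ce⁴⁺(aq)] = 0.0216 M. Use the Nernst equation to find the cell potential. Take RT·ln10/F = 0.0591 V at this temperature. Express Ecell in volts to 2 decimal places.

+1.91 V

Ce⁴⁺/Ce³⁺ is reduced (cathode, E° = +1.62 V) and In³⁺/In is oxidized (anode).
The standard potential is +1.62 − (−0.34) = +1.96 V and the balanced reaction transfers n = 3 electrons.
The balanced reaction is 3 Ce⁴⁺(aq) + In(s) → 3 Ce³⁺(aq) + In³⁺(aq), so Q = ([Ce³⁺(aq)]^3·[In³⁺(aq)]) / [Ce⁴⁺(aq)]^3 = 264 and log Q = 2.422.
Applying E = E° − (RT ln10/nF)·log Q gives +1.96 − (0.0591/3)(2.422) = +1.91 V.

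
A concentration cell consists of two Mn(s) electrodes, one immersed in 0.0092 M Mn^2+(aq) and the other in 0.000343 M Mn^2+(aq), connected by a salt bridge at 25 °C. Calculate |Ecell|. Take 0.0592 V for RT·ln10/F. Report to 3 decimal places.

0.042 V

For a concentration cell E°cell = 0, since both electrodes use the same couple.
The compartment with the higher Mn^2+(aq) concentration (0.0092 M) acts as the cathode; ions are reduced there and produced at the dilute (0.000343 M) anode.
With n = 2, Ecell = −(0.0592/2)·log([dilute]/[conc]) = −(0.0592/2)·log(0.000343/0.0092) = +0.042 V.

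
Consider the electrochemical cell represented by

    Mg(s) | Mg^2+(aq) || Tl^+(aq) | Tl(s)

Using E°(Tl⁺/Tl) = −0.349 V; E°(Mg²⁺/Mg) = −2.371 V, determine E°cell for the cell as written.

By convention the left-hand electrode in cell notation is the anode (oxidation) and the right-hand electrode is the cathode (reduction).
E°cell = E°(right) − E°(left) = −0.349 − (−2.371) = +2.022 V.

+2.022 V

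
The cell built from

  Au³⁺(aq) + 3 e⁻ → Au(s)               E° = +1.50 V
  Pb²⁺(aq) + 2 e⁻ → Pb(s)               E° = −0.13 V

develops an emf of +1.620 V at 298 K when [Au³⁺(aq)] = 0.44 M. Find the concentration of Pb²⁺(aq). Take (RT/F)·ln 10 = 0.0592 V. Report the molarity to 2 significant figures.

1.3 M

With Au³⁺/Au at the cathode and Pb²⁺/Pb at the anode, E°cell = +1.50 − (−0.13) = +1.63 V (n = 6).
Since E = E° − (0.0592/n)·log Q, log Q = n(E° − E)/0.0592 = 1.014.
The balanced reaction is 2 Au³⁺(aq) + 3 Pb(s) → 2 Au(s) + 3 Pb²⁺(aq), so Q = [Pb²⁺(aq)]^3 / [Au³⁺(aq)]^2.
Substituting the known concentrations and solving, log [Pb²⁺(aq)] = 0.100 and [Pb²⁺(aq)] = 1.3 M.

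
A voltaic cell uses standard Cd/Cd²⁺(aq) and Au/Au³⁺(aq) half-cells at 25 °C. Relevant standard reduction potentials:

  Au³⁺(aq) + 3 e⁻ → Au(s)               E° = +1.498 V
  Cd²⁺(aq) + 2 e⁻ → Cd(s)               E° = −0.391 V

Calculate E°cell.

Of the two couples in this cell, the one with the more positive reduction potential is reduced at the cathode: here that is Au³⁺/Au (+1.498 V); Cd²⁺/Cd (−0.391 V) is the anode.
E°cell = E°(cathode) − E°(anode) = +1.498 − (−0.391) = +1.889 V.

+1.889 V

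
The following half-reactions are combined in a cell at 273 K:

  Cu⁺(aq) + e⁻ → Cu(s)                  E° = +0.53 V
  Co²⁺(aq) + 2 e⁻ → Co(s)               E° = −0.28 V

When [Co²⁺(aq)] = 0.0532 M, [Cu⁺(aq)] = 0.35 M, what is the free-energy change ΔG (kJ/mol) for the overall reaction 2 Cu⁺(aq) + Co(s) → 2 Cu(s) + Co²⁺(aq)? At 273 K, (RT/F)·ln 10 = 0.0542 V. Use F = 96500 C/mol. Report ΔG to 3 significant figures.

The standard cell potential is +0.53 − (−0.28) = +0.81 V, with n = 2 electrons in the balanced equation.
Q = [Co²⁺(aq)] / [Cu⁺(aq)]^2 = 0.434, so log Q = −0.362 and E = +0.81 − (0.0542/2)(−0.362) = +0.8198 V.
ΔG = −nFE = −(2)(96500)(+0.8198) J/mol = −158 kJ/mol.

−158 kJ/mol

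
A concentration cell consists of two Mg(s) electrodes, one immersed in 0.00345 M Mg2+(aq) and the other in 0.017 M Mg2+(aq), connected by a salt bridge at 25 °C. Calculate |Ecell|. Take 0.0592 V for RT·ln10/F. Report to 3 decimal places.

For a concentration cell E°cell = 0, since both electrodes use the same couple.
The compartment with the higher Mg2+(aq) concentration (0.017 M) acts as the cathode; ions are reduced there and produced at the dilute (0.00345 M) anode.
With n = 2, Ecell = −(0.0592/2)·log([dilute]/[conc]) = −(0.0592/2)·log(0.00345/0.017) = +0.021 V.

0.021 V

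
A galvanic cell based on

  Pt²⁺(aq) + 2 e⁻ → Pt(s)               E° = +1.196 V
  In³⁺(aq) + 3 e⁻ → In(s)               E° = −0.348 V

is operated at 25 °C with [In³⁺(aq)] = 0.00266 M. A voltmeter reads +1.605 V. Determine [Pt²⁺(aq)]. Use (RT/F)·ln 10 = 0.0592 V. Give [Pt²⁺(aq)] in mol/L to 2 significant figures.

With Pt²⁺/Pt at the cathode and In³⁺/In at the anode, E°cell = +1.196 − (−0.348) = +1.544 V (n = 6).
From the Nernst equation, log Q = n(E° − E)/0.0592 = 6·(+1.544 − (+1.605))/0.0592 = −6.182.
The balanced reaction is 3 Pt²⁺(aq) + 2 In(s) → 3 Pt(s) + 2 In³⁺(aq), so Q = [In³⁺(aq)]^2 / [Pt²⁺(aq)]^3.
Substituting the known concentrations and solving, log [Pt²⁺(aq)] = 0.344 and [Pt²⁺(aq)] = 2.2 M.

2.2 M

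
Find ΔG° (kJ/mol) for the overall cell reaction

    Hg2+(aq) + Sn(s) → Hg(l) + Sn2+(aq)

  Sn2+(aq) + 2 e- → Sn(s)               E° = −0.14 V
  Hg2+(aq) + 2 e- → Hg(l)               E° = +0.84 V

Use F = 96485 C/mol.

−189 kJ/mol

In the reaction as written Hg2+(aq) is reduced, so the Hg²⁺/Hg couple is the cathode and Sn²⁺/Sn is the anode.
E°cell = +0.84 − (−0.14) = +0.98 V; balancing electrons gives n = 2.
ΔG° = −nFE°cell = −(2)(96485)(+0.98) J/mol = −189 kJ/mol.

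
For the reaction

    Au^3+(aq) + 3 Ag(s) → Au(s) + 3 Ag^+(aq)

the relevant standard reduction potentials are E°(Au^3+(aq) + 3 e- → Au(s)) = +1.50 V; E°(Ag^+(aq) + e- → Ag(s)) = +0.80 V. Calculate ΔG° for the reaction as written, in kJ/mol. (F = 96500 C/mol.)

−203 kJ/mol

In the reaction as written Au^3+(aq) is reduced, so the Au³⁺/Au couple is the cathode and Ag⁺/Ag is the anode.
E°cell = +1.50 − (+0.80) = +0.70 V; balancing electrons gives n = 3.
ΔG° = −nFE°cell = −(3)(96500)(+0.70) J/mol = −203 kJ/mol.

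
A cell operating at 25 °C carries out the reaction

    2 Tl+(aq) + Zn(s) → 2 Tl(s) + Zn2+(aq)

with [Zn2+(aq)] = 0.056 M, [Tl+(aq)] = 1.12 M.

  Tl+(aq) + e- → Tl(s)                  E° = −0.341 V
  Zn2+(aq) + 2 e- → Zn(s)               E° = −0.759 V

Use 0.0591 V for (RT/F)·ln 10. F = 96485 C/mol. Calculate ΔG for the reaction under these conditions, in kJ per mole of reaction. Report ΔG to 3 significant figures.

−88.4 kJ/mol

E°cell = −0.341 − (−0.759) = +0.418 V; the balanced reaction transfers n = 2 electrons.
The reaction quotient is [Zn2+(aq)] / [Tl+(aq)]^2 = 0.0446; by Nernst, E = +0.418 − (0.0591/2)(−1.350) = +0.4579 V.
Finally ΔG = −nFE = −(2)(96485 C/mol)(+0.4579 V) = −88.4 kJ/mol.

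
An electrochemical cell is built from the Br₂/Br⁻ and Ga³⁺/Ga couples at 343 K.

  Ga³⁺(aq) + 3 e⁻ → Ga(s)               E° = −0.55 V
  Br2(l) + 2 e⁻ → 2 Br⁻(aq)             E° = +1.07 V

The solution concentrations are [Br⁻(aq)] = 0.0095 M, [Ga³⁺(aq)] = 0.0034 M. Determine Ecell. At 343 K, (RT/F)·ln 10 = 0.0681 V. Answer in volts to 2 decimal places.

+1.81 V

The Br₂/Br⁻ couple has the more positive E°, so it is the cathode; Ga³⁺/Ga is the anode.
E°cell = E°cat − E°an = +1.07 − (−0.55) = +1.62 V; n = 6.
For the overall reaction 3 Br2(l) + 2 Ga(s) → 6 Br⁻(aq) + 2 Ga³⁺(aq), Q = [Br⁻(aq)]^6·[Ga³⁺(aq)]^2 = 8.5×10^−18, giving log Q = −17.071.
By the Nernst equation, E = +1.62 − (0.0681/6)·(−17.071) = +1.81 V.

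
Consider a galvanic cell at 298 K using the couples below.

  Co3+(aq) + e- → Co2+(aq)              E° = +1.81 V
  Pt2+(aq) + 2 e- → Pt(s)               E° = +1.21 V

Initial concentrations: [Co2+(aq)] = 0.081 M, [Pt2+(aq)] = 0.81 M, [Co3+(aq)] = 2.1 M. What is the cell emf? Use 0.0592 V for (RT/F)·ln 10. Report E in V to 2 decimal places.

+0.69 V

The Co³⁺/Co²⁺ couple has the more positive E°, so it is the cathode; Pt²⁺/Pt is the anode.
E°cell = +1.81 − (+1.21) = +0.60 V, with n = 2 electrons transferred.
Balancing gives 2 Co3+(aq) + Pt(s) → 2 Co2+(aq) + Pt2+(aq); hence Q = ([Co2+(aq)]^2·[Pt2+(aq)]) / [Co3+(aq)]^2 = 0.00121 (log Q = −2.919).
Applying E = E° − (RT ln10/nF)·log Q gives +0.60 − (0.0592/2)(−2.919) = +0.69 V.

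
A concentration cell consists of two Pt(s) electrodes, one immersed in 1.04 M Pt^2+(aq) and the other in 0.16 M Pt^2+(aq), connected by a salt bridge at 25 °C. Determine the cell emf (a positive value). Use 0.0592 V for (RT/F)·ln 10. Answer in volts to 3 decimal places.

For a concentration cell E°cell = 0, since both electrodes use the same couple.
The compartment with the higher Pt^2+(aq) concentration (1.04 M) acts as the cathode; ions are reduced there and produced at the dilute (0.16 M) anode.
With n = 2, Ecell = −(0.0592/2)·log([dilute]/[conc]) = −(0.0592/2)·log(0.16/1.04) = +0.024 V.

0.024 V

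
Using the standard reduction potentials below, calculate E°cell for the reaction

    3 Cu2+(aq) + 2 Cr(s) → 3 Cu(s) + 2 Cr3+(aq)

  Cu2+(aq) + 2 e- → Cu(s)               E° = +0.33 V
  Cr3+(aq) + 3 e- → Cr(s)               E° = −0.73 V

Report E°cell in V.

+1.06 V

In the reaction as written, Cu2+(aq) is reduced (cathode) and Cr3+(aq) is produced by oxidation at the anode.
E°cell = E°(cathode) − E°(anode) = +0.33 − (−0.73) = +1.06 V.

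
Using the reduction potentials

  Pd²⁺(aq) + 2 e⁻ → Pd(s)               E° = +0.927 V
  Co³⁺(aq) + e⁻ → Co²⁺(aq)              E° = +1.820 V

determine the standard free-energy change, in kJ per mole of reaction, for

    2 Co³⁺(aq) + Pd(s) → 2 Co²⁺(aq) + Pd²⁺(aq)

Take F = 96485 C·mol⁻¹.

−172 kJ/mol

In the reaction as written Co³⁺(aq) is reduced, so the Co³⁺/Co²⁺ couple is the cathode and Pd²⁺/Pd is the anode.
E°cell = +1.820 − (+0.927) = +0.893 V; balancing electrons gives n = 2.
ΔG° = −nFE°cell = −(2)(96485)(+0.893) J/mol = −172 kJ/mol.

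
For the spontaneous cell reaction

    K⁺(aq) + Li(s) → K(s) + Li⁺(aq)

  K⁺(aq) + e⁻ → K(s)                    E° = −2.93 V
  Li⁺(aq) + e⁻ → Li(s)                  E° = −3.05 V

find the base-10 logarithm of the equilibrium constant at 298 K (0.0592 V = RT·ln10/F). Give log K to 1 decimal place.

The K⁺/K couple is reduced (cathode); E°cell = −2.93 − (−3.05) = +0.12 V with n = 1.
At equilibrium E = 0, so log K = nE°cell / 0.0592 = (1)(+0.12) / 0.0592 = 2.0.

log K = 2.0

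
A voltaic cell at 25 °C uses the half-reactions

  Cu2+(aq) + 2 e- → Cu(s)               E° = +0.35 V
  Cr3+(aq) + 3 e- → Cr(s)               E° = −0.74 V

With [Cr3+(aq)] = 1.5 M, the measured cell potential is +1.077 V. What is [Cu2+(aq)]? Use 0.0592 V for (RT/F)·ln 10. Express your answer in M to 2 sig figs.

0.48 M

The Cu²⁺/Cu couple has the larger reduction potential, so it is the cathode: E°cell = +0.35 − (−0.74) = +1.09 V and n = 6.
Rearranging E = E° − (0.0592/n)·log Q gives log Q = 6(+1.09 − (+1.077))/0.0592 = 1.318.
For 3 Cu2+(aq) + 2 Cr(s) → 3 Cu(s) + 2 Cr3+(aq), the reaction quotient is Q = [Cr3+(aq)]^2 / [Cu2+(aq)]^3.
Isolating [Cu2+(aq)] in Q = 10^{1.318} yields log [Cu2+(aq)] = −0.322, i.e. 0.48 M.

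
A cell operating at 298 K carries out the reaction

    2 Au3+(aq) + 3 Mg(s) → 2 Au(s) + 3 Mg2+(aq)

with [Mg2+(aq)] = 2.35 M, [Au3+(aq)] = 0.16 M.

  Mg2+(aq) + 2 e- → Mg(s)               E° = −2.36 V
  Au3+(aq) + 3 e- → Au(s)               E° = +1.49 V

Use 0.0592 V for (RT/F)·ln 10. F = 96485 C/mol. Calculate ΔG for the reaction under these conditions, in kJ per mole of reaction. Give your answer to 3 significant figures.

−2210 kJ/mol

With Au³⁺/Au reduced at the cathode, E°cell = +1.49 − (−2.36) = +3.85 V and n = 6.
Here Q = [Mg2+(aq)]^3 / [Au3+(aq)]^2 = 507 (log Q = 2.705), giving E = +3.85 − (0.0592/6)·(2.705) = +3.8233 V.
Finally ΔG = −nFE = −(6)(96485 C/mol)(+3.8233 V) = −2210 kJ/mol.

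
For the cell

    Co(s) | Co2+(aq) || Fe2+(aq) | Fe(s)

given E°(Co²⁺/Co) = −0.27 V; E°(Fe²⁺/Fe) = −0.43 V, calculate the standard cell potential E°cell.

−0.16 V

By convention the left-hand electrode in cell notation is the anode (oxidation) and the right-hand electrode is the cathode (reduction).
E°cell = E°(right) − E°(left) = −0.43 − (−0.27) = −0.16 V.
The negative sign shows that, as written, the cell would require an external voltage to drive the reaction.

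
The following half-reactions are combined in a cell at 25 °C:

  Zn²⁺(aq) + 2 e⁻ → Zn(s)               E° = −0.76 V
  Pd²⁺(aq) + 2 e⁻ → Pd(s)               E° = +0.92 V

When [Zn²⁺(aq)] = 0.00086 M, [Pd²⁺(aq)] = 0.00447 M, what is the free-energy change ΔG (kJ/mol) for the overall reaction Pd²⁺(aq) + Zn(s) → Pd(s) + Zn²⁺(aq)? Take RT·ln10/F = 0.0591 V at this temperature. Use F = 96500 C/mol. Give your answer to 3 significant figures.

With Pd²⁺/Pd reduced at the cathode, E°cell = +0.92 − (−0.76) = +1.68 V and n = 2.
Q = [Zn²⁺(aq)] / [Pd²⁺(aq)] = 0.192, so log Q = −0.716 and E = +1.68 − (0.0591/2)(−0.716) = +1.7012 V.
Finally ΔG = −nFE = −(2)(96500 C/mol)(+1.7012 V) = −328 kJ/mol.

−328 kJ/mol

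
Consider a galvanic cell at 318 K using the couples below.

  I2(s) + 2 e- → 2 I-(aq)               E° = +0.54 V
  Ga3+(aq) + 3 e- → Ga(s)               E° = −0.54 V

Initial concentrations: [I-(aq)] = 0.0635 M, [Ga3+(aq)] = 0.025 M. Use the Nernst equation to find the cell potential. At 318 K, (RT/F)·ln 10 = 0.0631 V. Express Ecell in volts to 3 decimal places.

+1.189 V

Since E°(I₂/I⁻) > E°(Ga³⁺/Ga), I₂/I⁻ serves as the cathode.
E°cell = +0.54 − (−0.54) = +1.08 V, with n = 6 electrons transferred.
Balancing gives 3 I2(s) + 2 Ga(s) → 6 I-(aq) + 2 Ga3+(aq); hence Q = [I-(aq)]^6·[Ga3+(aq)]^2 = 4.1×10^−11 (log Q = −10.387).
E = E° − (0.0631/n)·log Q = +1.08 − (0.0631/6)(−10.387) = +1.189 V.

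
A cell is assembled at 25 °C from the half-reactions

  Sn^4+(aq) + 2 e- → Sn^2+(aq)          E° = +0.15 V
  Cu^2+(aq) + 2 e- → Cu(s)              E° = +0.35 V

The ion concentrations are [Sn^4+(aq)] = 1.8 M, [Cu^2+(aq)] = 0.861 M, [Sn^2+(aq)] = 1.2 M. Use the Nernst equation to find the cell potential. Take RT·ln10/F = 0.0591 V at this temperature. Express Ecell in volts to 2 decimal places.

The Cu²⁺/Cu couple has the more positive E°, so it is the cathode; Sn⁴⁺/Sn²⁺ is the anode.
E°cell = +0.35 − (+0.15) = +0.20 V, with n = 2 electrons transferred.
Balancing gives Cu^2+(aq) + Sn^2+(aq) → Cu(s) + Sn^4+(aq); hence Q = [Sn^4+(aq)] / ([Cu^2+(aq)]·[Sn^2+(aq)]) = 1.74 (log Q = 0.241).
By the Nernst equation, E = +0.20 − (0.0591/2)·(0.241) = +0.19 V.

+0.19 V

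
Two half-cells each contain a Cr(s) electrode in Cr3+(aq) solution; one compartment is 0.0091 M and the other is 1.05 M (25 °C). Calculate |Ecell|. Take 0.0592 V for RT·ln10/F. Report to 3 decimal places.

For a concentration cell E°cell = 0, since both electrodes use the same couple.
The compartment with the higher Cr3+(aq) concentration (1.05 M) acts as the cathode; ions are reduced there and produced at the dilute (0.0091 M) anode.
With n = 3, Ecell = −(0.0592/3)·log([dilute]/[conc]) = −(0.0592/3)·log(0.0091/1.05) = +0.041 V.

0.041 V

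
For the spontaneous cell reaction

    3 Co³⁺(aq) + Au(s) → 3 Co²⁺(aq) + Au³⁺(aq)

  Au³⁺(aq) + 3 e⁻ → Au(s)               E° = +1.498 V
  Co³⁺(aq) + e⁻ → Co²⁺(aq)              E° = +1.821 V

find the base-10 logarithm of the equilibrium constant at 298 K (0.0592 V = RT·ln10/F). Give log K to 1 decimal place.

log K = 16.4

The Co³⁺/Co²⁺ couple is reduced (cathode); E°cell = +1.821 − (+1.498) = +0.323 V with n = 3.
At equilibrium E = 0, so log K = nE°cell / 0.0592 = (3)(+0.323) / 0.0592 = 16.4.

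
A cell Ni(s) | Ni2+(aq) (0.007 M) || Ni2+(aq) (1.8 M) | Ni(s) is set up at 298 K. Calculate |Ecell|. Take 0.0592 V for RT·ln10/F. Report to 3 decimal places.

0.071 V

For a concentration cell E°cell = 0, since both electrodes use the same couple.
The compartment with the higher Ni2+(aq) concentration (1.8 M) acts as the cathode; ions are reduced there and produced at the dilute (0.007 M) anode.
With n = 2, Ecell = −(0.0592/2)·log([dilute]/[conc]) = −(0.0592/2)·log(0.007/1.8) = +0.071 V.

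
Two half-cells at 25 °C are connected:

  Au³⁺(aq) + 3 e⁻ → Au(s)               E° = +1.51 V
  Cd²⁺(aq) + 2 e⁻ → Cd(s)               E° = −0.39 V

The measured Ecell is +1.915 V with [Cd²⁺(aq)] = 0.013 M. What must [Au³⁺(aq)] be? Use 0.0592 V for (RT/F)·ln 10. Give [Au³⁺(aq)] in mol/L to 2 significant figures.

The Au³⁺/Au couple has the larger reduction potential, so it is the cathode: E°cell = +1.51 − (−0.39) = +1.90 V and n = 6.
Rearranging E = E° − (0.0592/n)·log Q gives log Q = 6(+1.90 − (+1.915))/0.0592 = −1.520.
The balanced reaction is 2 Au³⁺(aq) + 3 Cd(s) → 2 Au(s) + 3 Cd²⁺(aq), so Q = [Cd²⁺(aq)]^3 / [Au³⁺(aq)]^2.
Isolating [Au³⁺(aq)] in Q = 10^{−1.520} yields log [Au³⁺(aq)] = −2.069, i.e. 0.0085 M.

0.0085 M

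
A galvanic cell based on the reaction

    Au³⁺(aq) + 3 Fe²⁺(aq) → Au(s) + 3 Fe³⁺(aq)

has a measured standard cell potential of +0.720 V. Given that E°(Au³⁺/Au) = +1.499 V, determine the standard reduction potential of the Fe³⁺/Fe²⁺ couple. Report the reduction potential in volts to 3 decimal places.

+0.779 V

In the reaction as written the Au³⁺/Au couple is reduced (cathode) and Fe³⁺/Fe²⁺ is oxidized (anode), so E°cell = E°(Au³⁺/Au) − E°(Fe³⁺/Fe²⁺).
E°(Fe³⁺/Fe²⁺) = E°(cathode) − E°cell = +1.499 − (+0.720) = +0.779 V.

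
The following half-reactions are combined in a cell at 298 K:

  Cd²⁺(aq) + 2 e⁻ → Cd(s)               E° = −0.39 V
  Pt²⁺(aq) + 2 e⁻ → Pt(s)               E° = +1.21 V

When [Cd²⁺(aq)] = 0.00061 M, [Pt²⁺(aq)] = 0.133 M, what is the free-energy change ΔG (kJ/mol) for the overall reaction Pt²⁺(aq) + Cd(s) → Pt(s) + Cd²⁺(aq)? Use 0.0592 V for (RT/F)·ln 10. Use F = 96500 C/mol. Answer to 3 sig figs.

−322 kJ/mol

The standard cell potential is +1.21 − (−0.39) = +1.60 V, with n = 2 electrons in the balanced equation.
Q = [Cd²⁺(aq)] / [Pt²⁺(aq)] = 0.00459, so log Q = −2.339 and E = +1.60 − (0.0592/2)(−2.339) = +1.6692 V.
Then ΔG = −nFE = −2 × 96500 × +1.6692 J/mol = −322 kJ/mol.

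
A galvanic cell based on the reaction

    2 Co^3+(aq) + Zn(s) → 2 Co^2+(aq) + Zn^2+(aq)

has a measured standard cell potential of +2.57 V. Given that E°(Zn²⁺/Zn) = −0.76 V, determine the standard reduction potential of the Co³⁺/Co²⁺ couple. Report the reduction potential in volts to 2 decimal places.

+1.81 V

In the reaction as written the Co³⁺/Co²⁺ couple is reduced (cathode) and Zn²⁺/Zn is oxidized (anode), so E°cell = E°(Co³⁺/Co²⁺) − E°(Zn²⁺/Zn).
E°(Co³⁺/Co²⁺) = E°cell + E°(anode) = +2.57 + (−0.76) = +1.81 V.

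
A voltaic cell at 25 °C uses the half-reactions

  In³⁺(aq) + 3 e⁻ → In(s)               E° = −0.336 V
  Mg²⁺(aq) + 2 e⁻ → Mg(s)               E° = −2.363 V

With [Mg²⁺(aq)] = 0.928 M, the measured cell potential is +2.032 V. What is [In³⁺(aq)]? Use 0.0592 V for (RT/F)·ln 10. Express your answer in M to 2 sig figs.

The In³⁺/In couple has the larger reduction potential, so it is the cathode: E°cell = −0.336 − (−2.363) = +2.027 V and n = 6.
Since E = E° − (0.0592/n)·log Q, log Q = n(E° − E)/0.0592 = −0.507.
The balanced reaction is 2 In³⁺(aq) + 3 Mg(s) → 2 In(s) + 3 Mg²⁺(aq), so Q = [Mg²⁺(aq)]^3 / [In³⁺(aq)]^2.
Isolating [In³⁺(aq)] in Q = 10^{−0.507} yields log [In³⁺(aq)] = 0.205, i.e. 1.6 M.

1.6 M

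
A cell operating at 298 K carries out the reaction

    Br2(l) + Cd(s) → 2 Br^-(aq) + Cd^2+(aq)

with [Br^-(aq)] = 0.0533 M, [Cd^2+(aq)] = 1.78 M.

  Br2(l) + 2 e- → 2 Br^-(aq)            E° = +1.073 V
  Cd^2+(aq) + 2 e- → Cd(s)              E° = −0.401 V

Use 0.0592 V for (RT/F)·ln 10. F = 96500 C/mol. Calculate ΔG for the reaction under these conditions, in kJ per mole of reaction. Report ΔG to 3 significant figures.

−298 kJ/mol

With Br₂/Br⁻ reduced at the cathode, E°cell = +1.073 − (−0.401) = +1.474 V and n = 2.
Here Q = [Br^-(aq)]^2·[Cd^2+(aq)] = 0.00506 (log Q = −2.296), giving E = +1.474 − (0.0592/2)·(−2.296) = +1.5420 V.
Then ΔG = −nFE = −2 × 96500 × +1.5420 J/mol = −298 kJ/mol.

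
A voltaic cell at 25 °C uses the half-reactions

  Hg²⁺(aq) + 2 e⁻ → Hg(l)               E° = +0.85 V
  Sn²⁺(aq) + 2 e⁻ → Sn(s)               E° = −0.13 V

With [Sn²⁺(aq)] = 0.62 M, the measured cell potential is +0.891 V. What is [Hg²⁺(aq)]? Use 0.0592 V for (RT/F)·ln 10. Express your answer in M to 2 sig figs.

0.00061 M

The Hg²⁺/Hg couple has the larger reduction potential, so it is the cathode: E°cell = +0.85 − (−0.13) = +0.98 V and n = 2.
Rearranging E = E° − (0.0592/n)·log Q gives log Q = 2(+0.98 − (+0.891))/0.0592 = 3.007.
For Hg²⁺(aq) + Sn(s) → Hg(l) + Sn²⁺(aq), the reaction quotient is Q = [Sn²⁺(aq)] / [Hg²⁺(aq)].
Solving for the unknown gives log [Hg²⁺(aq)] = −3.215, so [Hg²⁺(aq)] ≈ 0.00061 M.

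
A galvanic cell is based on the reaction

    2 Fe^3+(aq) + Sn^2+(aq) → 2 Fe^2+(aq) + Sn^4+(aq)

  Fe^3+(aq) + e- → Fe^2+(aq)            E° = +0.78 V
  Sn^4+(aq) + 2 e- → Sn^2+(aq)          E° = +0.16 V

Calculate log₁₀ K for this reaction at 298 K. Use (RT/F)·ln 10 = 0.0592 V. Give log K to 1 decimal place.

log K = 20.9

The Fe³⁺/Fe²⁺ couple is reduced (cathode); E°cell = +0.78 − (+0.16) = +0.62 V with n = 2.
At equilibrium E = 0, so log K = nE°cell / 0.0592 = (2)(+0.62) / 0.0592 = 20.9.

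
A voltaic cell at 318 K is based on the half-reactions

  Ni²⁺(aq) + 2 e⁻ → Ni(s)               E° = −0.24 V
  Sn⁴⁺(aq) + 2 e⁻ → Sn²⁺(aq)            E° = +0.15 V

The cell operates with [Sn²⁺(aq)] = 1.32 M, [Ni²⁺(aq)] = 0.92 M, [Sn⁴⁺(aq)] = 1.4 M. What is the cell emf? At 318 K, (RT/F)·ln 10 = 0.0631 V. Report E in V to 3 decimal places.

Since E°(Sn⁴⁺/Sn²⁺) > E°(Ni²⁺/Ni), Sn⁴⁺/Sn²⁺ serves as the cathode.
E°cell = E°cat − E°an = +0.15 − (−0.24) = +0.39 V; n = 2.
The balanced reaction is Sn⁴⁺(aq) + Ni(s) → Sn²⁺(aq) + Ni²⁺(aq), so Q = ([Sn²⁺(aq)]·[Ni²⁺(aq)]) / [Sn⁴⁺(aq)] = 0.867 and log Q = −0.062.
Applying E = E° − (RT ln10/nF)·log Q gives +0.39 − (0.0631/2)(−0.062) = +0.392 V.

+0.392 V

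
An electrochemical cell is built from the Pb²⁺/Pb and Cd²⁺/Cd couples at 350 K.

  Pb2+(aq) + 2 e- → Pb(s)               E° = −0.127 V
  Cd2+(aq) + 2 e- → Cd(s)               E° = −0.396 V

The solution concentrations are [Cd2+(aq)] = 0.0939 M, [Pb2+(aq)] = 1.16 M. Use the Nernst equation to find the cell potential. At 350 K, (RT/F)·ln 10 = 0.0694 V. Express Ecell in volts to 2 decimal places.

The Pb²⁺/Pb couple has the more positive E°, so it is the cathode; Cd²⁺/Cd is the anode.
The standard potential is −0.127 − (−0.396) = +0.269 V and the balanced reaction transfers n = 2 electrons.
The balanced reaction is Pb2+(aq) + Cd(s) → Pb(s) + Cd2+(aq), so Q = [Cd2+(aq)] / [Pb2+(aq)] = 0.0809 and log Q = −1.092.
Applying E = E° − (RT ln10/nF)·log Q gives +0.269 − (0.0694/2)(−1.092) = +0.31 V.

+0.31 V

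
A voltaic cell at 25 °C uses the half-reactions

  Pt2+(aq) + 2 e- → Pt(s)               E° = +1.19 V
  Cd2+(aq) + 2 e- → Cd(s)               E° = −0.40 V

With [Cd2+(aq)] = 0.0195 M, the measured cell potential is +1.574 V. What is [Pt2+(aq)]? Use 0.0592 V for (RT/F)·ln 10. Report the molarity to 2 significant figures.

0.0056 M

The Pt²⁺/Pt couple has the larger reduction potential, so it is the cathode: E°cell = +1.19 − (−0.40) = +1.59 V and n = 2.
Rearranging E = E° − (0.0592/n)·log Q gives log Q = 2(+1.59 − (+1.574))/0.0592 = 0.541.
Balancing electrons gives Pt2+(aq) + Cd(s) → Pt(s) + Cd2+(aq); thus Q = [Cd2+(aq)] / [Pt2+(aq)].
Isolating [Pt2+(aq)] in Q = 10^{0.541} yields log [Pt2+(aq)] = −2.251, i.e. 0.0056 M.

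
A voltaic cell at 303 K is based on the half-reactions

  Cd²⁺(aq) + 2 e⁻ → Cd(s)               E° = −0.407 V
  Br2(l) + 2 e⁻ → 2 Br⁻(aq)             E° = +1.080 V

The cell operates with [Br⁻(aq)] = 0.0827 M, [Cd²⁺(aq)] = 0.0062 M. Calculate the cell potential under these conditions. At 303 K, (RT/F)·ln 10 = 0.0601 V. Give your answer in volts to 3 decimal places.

Since E°(Br₂/Br⁻) > E°(Cd²⁺/Cd), Br₂/Br⁻ serves as the cathode.
E°cell = E°cat − E°an = +1.080 − (−0.407) = +1.487 V; n = 2.
The balanced reaction is Br2(l) + Cd(s) → 2 Br⁻(aq) + Cd²⁺(aq), so Q = [Br⁻(aq)]^2·[Cd²⁺(aq)] = 4.24×10^−5 and log Q = −4.373.
Applying E = E° − (RT ln10/nF)·log Q gives +1.487 − (0.0601/2)(−4.373) = +1.618 V.

+1.618 V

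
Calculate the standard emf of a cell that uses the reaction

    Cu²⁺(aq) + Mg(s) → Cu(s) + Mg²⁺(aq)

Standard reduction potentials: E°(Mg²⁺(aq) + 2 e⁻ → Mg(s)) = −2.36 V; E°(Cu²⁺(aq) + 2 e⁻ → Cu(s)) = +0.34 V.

Cu²⁺(aq) gains electrons, so the Cu²⁺/Cu couple is the cathode; the Mg²⁺/Mg couple is the anode.
E°cell = E°(cathode) − E°(anode) = +0.34 − (−2.36) = +2.70 V.

+2.70 V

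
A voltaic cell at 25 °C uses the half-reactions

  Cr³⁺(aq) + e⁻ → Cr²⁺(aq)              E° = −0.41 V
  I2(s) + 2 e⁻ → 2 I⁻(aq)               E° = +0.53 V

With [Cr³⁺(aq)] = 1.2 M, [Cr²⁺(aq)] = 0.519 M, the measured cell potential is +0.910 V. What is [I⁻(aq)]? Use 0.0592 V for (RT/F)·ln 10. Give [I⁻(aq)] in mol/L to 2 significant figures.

I₂/I⁻ is the cathode (higher E°); E°cell = +0.53 − (−0.41) = +0.94 V with n = 2.
Rearranging E = E° − (0.0592/n)·log Q gives log Q = 2(+0.94 − (+0.910))/0.0592 = 1.014.
For I2(s) + 2 Cr²⁺(aq) → 2 I⁻(aq) + 2 Cr³⁺(aq), the reaction quotient is Q = ([I⁻(aq)]^2·[Cr³⁺(aq)]^2) / [Cr²⁺(aq)]^2.
Isolating [I⁻(aq)] in Q = 10^{1.014} yields log [I⁻(aq)] = 0.143, i.e. 1.4 M.

1.4 M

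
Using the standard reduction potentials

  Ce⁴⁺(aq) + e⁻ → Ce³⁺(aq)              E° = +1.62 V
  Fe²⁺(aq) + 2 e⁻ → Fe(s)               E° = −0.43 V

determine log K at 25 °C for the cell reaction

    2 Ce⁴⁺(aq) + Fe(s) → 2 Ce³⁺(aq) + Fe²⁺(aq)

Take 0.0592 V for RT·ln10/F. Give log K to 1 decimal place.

The Ce⁴⁺/Ce³⁺ couple is reduced (cathode); E°cell = +1.62 − (−0.43) = +2.05 V with n = 2.
At equilibrium E = 0, so log K = nE°cell / 0.0592 = (2)(+2.05) / 0.0592 = 69.3.

log K = 69.3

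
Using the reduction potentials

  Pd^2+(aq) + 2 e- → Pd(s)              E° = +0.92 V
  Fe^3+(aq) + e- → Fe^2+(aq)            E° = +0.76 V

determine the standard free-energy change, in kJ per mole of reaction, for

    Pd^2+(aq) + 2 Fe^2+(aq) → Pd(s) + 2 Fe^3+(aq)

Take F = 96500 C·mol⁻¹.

In the reaction as written Pd^2+(aq) is reduced, so the Pd²⁺/Pd couple is the cathode and Fe³⁺/Fe²⁺ is the anode.
E°cell = +0.92 − (+0.76) = +0.16 V; balancing electrons gives n = 2.
ΔG° = −nFE°cell = −(2)(96500)(+0.16) J/mol = −30.9 kJ/mol.

−30.9 kJ/mol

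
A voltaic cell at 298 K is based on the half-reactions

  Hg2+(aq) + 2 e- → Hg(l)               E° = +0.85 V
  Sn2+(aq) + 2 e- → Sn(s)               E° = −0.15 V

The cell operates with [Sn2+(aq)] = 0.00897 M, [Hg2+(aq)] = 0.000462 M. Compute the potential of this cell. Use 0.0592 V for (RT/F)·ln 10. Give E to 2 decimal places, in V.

+0.96 V

Since E°(Hg²⁺/Hg) > E°(Sn²⁺/Sn), Hg²⁺/Hg serves as the cathode.
E°cell = +0.85 − (−0.15) = +1.00 V, with n = 2 electrons transferred.
The balanced reaction is Hg2+(aq) + Sn(s) → Hg(l) + Sn2+(aq), so Q = [Sn2+(aq)] / [Hg2+(aq)] = 19.4 and log Q = 1.288.
Applying E = E° − (RT ln10/nF)·log Q gives +1.00 − (0.0592/2)(1.288) = +0.96 V.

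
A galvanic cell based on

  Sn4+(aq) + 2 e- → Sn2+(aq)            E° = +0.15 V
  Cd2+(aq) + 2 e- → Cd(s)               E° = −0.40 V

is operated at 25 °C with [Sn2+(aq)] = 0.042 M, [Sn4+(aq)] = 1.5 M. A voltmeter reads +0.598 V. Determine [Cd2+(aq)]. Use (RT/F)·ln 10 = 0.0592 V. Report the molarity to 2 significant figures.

Sn⁴⁺/Sn²⁺ is the cathode (higher E°); E°cell = +0.15 − (−0.40) = +0.55 V with n = 2.
From the Nernst equation, log Q = n(E° − E)/0.0592 = 2·(+0.55 − (+0.598))/0.0592 = −1.622.
Balancing electrons gives Sn4+(aq) + Cd(s) → Sn2+(aq) + Cd2+(aq); thus Q = ([Sn2+(aq)]·[Cd2+(aq)]) / [Sn4+(aq)].
Isolating [Cd2+(aq)] in Q = 10^{−1.622} yields log [Cd2+(aq)] = −0.069, i.e. 0.85 M.

0.85 M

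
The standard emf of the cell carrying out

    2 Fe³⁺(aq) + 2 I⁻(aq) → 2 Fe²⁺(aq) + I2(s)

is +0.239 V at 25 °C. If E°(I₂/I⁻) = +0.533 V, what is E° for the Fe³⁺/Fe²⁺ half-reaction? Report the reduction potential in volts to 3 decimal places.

In the reaction as written the Fe³⁺/Fe²⁺ couple is reduced (cathode) and I₂/I⁻ is oxidized (anode), so E°cell = E°(Fe³⁺/Fe²⁺) − E°(I₂/I⁻).
E°(Fe³⁺/Fe²⁺) = E°cell + E°(anode) = +0.239 + (+0.533) = +0.772 V.

+0.772 V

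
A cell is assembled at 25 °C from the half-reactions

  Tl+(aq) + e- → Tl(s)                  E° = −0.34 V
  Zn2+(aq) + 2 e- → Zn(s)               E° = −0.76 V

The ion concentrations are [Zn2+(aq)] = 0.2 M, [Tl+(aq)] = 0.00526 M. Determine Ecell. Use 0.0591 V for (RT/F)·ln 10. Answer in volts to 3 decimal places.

Since E°(Tl⁺/Tl) > E°(Zn²⁺/Zn), Tl⁺/Tl serves as the cathode.
The standard potential is −0.34 − (−0.76) = +0.42 V and the balanced reaction transfers n = 2 electrons.
The balanced reaction is 2 Tl+(aq) + Zn(s) → 2 Tl(s) + Zn2+(aq), so Q = [Zn2+(aq)] / [Tl+(aq)]^2 = 7.23×10^3 and log Q = 3.859.
Applying E = E° − (RT ln10/nF)·log Q gives +0.42 − (0.0591/2)(3.859) = +0.306 V.

+0.306 V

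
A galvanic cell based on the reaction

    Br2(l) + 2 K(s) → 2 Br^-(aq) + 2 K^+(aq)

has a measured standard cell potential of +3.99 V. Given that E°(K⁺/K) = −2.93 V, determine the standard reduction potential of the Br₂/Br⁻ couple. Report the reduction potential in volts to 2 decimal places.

+1.06 V

In the reaction as written the Br₂/Br⁻ couple is reduced (cathode) and K⁺/K is oxidized (anode), so E°cell = E°(Br₂/Br⁻) − E°(K⁺/K).
E°(Br₂/Br⁻) = E°cell + E°(anode) = +3.99 + (−2.93) = +1.06 V.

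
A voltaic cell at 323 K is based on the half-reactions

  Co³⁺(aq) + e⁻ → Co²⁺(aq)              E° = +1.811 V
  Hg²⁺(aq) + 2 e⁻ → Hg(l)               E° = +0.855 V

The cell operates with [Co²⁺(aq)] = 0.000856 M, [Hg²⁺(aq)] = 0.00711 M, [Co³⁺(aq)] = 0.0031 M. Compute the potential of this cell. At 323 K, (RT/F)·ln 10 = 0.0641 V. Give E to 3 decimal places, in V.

Since E°(Co³⁺/Co²⁺) > E°(Hg²⁺/Hg), Co³⁺/Co²⁺ serves as the cathode.
E°cell = E°cat − E°an = +1.811 − (+0.855) = +0.956 V; n = 2.
For the overall reaction 2 Co³⁺(aq) + Hg(l) → 2 Co²⁺(aq) + Hg²⁺(aq), Q = ([Co²⁺(aq)]^2·[Hg²⁺(aq)]) / [Co³⁺(aq)]^2 = 0.000542, giving log Q = −3.266.
By the Nernst equation, E = +0.956 − (0.0641/2)·(−3.266) = +1.061 V.

+1.061 V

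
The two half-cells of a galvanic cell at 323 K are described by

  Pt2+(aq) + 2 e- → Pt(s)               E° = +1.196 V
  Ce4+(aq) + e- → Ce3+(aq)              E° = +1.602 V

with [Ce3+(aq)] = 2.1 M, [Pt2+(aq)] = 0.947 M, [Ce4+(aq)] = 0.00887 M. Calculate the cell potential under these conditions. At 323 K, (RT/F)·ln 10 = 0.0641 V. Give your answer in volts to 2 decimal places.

+0.25 V

The Ce⁴⁺/Ce³⁺ couple has the more positive E°, so it is the cathode; Pt²⁺/Pt is the anode.
The standard potential is +1.602 − (+1.196) = +0.406 V and the balanced reaction transfers n = 2 electrons.
Balancing gives 2 Ce4+(aq) + Pt(s) → 2 Ce3+(aq) + Pt2+(aq); hence Q = ([Ce3+(aq)]^2·[Pt2+(aq)]) / [Ce4+(aq)]^2 = 5.31×10^4 (log Q = 4.725).
By the Nernst equation, E = +0.406 − (0.0641/2)·(4.725) = +0.25 V.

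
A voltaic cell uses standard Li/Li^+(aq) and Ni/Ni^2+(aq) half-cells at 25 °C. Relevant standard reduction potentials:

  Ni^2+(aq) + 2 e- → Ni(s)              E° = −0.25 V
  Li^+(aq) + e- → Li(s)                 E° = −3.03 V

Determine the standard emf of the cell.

+2.78 V

The Ni²⁺/Ni couple has the higher E°, so Ni ion is reduced (cathode) and Li is oxidized (anode).
E°cell = E°(cathode) − E°(anode) = −0.25 − (−3.03) = +2.78 V.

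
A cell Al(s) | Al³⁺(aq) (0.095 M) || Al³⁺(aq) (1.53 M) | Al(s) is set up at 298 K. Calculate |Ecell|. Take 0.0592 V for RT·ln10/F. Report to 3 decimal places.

0.024 V

For a concentration cell E°cell = 0, since both electrodes use the same couple.
The compartment with the higher Al³⁺(aq) concentration (1.53 M) acts as the cathode; ions are reduced there and produced at the dilute (0.095 M) anode.
With n = 3, Ecell = −(0.0592/3)·log([dilute]/[conc]) = −(0.0592/3)·log(0.095/1.53) = +0.024 V.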